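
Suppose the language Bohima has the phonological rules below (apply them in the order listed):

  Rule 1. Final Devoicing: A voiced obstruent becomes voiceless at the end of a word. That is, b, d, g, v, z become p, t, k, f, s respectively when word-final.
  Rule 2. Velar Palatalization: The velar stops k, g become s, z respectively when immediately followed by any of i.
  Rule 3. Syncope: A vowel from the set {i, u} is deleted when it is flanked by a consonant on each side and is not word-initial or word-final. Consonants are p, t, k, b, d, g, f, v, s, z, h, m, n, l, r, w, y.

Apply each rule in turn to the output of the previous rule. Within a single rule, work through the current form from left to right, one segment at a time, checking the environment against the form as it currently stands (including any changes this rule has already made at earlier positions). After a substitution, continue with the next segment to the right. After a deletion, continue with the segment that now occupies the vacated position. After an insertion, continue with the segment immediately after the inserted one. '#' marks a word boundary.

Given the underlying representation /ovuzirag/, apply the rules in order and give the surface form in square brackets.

[ovzrak]

Rule 1 Final Devoicing: [ovuzirag] → [ovuzirak]
Rule 2 Velar Palatalization: no change — [ovuzirak]
Rule 3 Syncope: [ovuzirak] → [ovzrak]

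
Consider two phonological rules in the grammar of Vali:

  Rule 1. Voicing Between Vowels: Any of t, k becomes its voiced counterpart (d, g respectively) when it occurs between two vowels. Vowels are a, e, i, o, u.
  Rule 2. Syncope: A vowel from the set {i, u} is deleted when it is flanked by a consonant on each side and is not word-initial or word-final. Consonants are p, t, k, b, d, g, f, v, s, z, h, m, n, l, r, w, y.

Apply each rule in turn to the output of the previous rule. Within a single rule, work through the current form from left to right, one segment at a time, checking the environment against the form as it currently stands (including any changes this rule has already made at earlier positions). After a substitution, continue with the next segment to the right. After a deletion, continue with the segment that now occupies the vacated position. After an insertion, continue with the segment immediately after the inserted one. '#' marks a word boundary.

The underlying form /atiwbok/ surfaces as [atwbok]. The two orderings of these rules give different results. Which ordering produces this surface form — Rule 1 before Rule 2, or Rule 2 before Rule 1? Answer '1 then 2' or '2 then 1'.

2 then 1

Order 1 then 2:
  1 Voicing Between Vowels: [atiwbok] → [adiwbok]
  2 Syncope: [adiwbok] → [adwbok]
  result: [adwbok]
Order 2 then 1:
  2 Syncope: [atiwbok] → [atwbok]
  1 Voicing Between Vowels: no change — [atwbok]
  result: [atwbok]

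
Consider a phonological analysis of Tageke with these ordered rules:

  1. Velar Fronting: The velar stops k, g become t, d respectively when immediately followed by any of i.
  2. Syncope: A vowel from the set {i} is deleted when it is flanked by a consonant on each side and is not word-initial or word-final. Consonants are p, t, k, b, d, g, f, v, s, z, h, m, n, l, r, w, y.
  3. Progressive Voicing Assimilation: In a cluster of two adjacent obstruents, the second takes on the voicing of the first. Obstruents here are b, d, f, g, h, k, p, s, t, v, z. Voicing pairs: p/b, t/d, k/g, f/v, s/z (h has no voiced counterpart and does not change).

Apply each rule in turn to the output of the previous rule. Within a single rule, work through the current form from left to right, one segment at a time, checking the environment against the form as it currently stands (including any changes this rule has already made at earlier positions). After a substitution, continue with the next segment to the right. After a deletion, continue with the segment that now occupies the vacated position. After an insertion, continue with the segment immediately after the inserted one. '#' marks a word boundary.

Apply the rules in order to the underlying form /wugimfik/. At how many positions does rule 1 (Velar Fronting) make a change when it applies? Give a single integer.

1 Velar Fronting: [wugimfik] → [wudimfik]
2 Syncope: [wudimfik] → [wudmfk]
3 Progressive Voicing Assimilation: no change — [wudmfk]
Rule 1 changed 1 position(s).

1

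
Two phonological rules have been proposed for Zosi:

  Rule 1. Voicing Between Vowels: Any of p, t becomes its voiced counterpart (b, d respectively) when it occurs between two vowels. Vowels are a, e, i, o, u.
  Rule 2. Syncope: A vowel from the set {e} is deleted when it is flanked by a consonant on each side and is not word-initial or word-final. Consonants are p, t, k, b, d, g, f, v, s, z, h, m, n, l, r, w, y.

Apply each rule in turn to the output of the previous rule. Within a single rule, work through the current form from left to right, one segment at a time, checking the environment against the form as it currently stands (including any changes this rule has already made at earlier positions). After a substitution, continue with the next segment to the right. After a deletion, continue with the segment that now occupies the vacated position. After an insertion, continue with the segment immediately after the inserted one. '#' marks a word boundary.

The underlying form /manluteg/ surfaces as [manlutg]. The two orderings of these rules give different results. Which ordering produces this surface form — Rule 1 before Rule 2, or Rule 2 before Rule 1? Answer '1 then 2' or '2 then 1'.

Order 1 then 2:
  1 Voicing Between Vowels: [manluteg] → [manludeg]
  2 Syncope: [manludeg] → [manludg]
  result: [manludg]
Order 2 then 1:
  2 Syncope: [manluteg] → [manlutg]
  1 Voicing Between Vowels: no change — [manlutg]
  result: [manlutg]

2 then 1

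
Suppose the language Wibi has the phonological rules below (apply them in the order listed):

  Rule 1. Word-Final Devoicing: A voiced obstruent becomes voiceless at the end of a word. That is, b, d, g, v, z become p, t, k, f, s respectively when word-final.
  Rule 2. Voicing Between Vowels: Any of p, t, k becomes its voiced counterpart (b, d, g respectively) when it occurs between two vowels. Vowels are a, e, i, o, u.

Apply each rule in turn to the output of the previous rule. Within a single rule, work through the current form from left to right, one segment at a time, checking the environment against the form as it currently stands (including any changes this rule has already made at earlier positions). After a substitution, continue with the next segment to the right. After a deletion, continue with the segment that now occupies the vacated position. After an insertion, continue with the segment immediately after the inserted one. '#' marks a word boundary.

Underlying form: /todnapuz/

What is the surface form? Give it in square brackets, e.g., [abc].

[todnabus]

Rule 1 Word-Final Devoicing: [todnapuz] → [todnapus]
Rule 2 Voicing Between Vowels: [todnapus] → [todnabus]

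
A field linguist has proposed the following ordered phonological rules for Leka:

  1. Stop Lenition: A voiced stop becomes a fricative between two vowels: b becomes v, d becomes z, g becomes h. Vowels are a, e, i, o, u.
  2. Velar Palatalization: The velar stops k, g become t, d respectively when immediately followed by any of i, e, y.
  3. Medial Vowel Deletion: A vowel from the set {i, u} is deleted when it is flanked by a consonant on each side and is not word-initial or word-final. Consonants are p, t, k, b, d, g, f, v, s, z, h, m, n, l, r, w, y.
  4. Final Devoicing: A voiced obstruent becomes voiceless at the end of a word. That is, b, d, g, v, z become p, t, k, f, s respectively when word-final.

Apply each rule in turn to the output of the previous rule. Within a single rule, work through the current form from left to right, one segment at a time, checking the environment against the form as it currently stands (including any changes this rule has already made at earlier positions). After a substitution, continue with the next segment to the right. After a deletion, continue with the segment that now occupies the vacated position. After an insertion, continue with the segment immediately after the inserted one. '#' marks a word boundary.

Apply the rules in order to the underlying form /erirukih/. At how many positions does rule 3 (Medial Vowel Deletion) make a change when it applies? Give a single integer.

3

1 Stop Lenition: no change — [erirukih]
2 Velar Palatalization: [erirukih] → [erirutih]
3 Medial Vowel Deletion: [erirutih] → [errth]
4 Final Devoicing: no change — [errth]
Rule 3 changed 3 position(s).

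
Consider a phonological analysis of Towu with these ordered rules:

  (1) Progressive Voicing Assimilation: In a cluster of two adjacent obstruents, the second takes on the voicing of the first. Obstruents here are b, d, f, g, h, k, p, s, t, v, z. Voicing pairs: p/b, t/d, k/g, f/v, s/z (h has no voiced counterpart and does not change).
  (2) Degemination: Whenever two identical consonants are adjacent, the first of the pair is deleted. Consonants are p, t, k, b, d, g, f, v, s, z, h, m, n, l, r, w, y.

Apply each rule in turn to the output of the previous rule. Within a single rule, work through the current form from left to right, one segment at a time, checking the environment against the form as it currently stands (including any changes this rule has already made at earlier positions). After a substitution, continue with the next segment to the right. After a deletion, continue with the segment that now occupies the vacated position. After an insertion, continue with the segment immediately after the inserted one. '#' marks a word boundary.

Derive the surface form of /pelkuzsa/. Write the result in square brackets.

[pelkuza]

(1) Progressive Voicing Assimilation: [pelkuzsa] → [pelkuzza]
(2) Degemination: [pelkuzza] → [pelkuza]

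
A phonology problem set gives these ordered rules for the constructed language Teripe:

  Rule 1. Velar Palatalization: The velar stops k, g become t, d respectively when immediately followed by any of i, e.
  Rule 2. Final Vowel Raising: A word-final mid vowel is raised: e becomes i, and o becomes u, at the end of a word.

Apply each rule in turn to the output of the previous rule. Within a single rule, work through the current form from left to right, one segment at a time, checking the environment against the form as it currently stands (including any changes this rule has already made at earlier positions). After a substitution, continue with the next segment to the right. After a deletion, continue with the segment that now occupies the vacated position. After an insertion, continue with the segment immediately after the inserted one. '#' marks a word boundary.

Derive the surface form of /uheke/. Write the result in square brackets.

Rule 1 Velar Palatalization: [uheke] → [uhete]
Rule 2 Final Vowel Raising: [uhete] → [uheti]

[uheti]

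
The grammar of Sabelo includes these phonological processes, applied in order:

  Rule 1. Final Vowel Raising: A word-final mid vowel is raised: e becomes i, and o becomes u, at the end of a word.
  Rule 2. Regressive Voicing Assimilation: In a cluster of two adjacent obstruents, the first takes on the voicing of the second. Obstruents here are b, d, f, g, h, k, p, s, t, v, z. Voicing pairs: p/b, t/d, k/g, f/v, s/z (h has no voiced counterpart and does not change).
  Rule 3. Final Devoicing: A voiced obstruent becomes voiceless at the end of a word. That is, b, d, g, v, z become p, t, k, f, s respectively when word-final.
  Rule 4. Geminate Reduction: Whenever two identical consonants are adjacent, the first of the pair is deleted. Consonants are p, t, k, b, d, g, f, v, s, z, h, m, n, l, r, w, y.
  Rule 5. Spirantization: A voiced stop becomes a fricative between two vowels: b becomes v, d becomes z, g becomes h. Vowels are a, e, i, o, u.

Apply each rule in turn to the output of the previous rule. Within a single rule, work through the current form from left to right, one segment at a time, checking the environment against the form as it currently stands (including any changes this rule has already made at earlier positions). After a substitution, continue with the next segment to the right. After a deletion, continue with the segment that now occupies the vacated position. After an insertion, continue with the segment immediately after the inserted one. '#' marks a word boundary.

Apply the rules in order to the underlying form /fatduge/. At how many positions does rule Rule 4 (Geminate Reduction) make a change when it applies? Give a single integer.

Rule 1 Final Vowel Raising: [fatduge] → [fatdugi]
Rule 2 Regressive Voicing Assimilation: [fatdugi] → [faddugi]
Rule 3 Final Devoicing: no change — [faddugi]
Rule 4 Geminate Reduction: [faddugi] → [fadugi]
Rule 5 Spirantization: [fadugi] → [fazuhi]
Rule Rule 4 changed 1 position(s).

1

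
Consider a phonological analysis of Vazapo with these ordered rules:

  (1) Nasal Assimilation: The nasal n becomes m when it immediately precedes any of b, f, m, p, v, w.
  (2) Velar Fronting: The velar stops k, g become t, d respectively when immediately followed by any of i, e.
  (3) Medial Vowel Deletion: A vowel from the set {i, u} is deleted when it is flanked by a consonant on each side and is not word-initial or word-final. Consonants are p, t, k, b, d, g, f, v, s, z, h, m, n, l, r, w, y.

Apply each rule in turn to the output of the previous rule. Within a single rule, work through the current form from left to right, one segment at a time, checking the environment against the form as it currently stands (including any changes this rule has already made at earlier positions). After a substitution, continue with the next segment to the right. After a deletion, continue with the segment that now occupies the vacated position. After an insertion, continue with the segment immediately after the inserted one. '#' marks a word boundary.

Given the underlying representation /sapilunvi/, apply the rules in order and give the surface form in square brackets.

(1) Nasal Assimilation: [sapilunvi] → [sapilumvi]
(2) Velar Fronting: no change — [sapilumvi]
(3) Medial Vowel Deletion: [sapilumvi] → [saplmvi]

[saplmvi]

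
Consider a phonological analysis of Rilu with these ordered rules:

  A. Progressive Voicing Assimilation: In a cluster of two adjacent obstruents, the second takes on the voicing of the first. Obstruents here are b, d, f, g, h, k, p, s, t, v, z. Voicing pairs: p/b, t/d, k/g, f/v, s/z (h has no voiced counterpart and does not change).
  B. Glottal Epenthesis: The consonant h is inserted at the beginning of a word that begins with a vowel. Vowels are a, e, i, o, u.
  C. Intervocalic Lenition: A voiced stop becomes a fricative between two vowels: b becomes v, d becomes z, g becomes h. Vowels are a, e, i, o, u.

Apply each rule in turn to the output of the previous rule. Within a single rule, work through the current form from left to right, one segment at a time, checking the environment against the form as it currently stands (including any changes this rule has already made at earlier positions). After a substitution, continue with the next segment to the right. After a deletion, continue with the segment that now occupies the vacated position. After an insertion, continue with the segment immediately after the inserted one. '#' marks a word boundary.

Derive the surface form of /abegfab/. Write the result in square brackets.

A Progressive Voicing Assimilation: [abegfab] → [abegvab]
B Glottal Epenthesis: [abegvab] → [habegvab]
C Intervocalic Lenition: [habegvab] → [havegvab]

[havegvab]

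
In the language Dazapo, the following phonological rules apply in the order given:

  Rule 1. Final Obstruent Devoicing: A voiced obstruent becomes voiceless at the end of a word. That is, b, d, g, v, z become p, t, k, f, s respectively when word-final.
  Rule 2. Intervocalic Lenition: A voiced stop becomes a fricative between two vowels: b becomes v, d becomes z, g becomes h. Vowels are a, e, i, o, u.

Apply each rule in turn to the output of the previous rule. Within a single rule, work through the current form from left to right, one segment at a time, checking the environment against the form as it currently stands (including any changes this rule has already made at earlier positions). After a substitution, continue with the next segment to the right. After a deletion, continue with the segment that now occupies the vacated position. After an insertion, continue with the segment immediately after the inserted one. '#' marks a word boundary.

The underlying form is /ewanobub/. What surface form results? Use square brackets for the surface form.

[ewanovup]

Rule 1 Final Obstruent Devoicing: [ewanobub] → [ewanobup]
Rule 2 Intervocalic Lenition: [ewanobup] → [ewanovup]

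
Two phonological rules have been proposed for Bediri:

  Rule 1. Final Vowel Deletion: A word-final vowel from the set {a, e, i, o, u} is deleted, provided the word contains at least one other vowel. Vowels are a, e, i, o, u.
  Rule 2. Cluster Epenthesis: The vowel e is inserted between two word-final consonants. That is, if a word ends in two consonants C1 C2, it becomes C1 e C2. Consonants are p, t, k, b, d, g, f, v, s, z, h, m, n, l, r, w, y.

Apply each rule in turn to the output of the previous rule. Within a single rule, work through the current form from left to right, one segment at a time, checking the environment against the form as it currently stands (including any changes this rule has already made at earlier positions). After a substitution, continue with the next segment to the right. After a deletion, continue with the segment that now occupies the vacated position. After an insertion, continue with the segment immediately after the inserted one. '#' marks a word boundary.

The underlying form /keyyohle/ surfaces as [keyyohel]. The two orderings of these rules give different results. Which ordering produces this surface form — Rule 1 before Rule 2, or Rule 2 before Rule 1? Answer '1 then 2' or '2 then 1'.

1 then 2

Order 1 then 2:
  1 Final Vowel Deletion: [keyyohle] → [keyyohl]
  2 Cluster Epenthesis: [keyyohl] → [keyyohel]
  result: [keyyohel]
Order 2 then 1:
  2 Cluster Epenthesis: no change — [keyyohle]
  1 Final Vowel Deletion: [keyyohle] → [keyyohl]
  result: [keyyohl]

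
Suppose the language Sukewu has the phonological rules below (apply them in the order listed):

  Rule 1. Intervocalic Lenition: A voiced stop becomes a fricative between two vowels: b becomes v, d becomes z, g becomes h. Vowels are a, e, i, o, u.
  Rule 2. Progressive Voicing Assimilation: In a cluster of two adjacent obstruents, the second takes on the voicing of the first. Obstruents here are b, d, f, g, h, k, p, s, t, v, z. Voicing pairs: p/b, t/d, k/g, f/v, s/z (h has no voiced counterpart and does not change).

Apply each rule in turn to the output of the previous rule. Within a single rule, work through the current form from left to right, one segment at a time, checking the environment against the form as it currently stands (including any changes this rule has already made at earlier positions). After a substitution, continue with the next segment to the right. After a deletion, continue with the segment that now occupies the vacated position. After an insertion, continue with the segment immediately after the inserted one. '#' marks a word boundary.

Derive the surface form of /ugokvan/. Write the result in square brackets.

[uhokfan]

Rule 1 Intervocalic Lenition: [ugokvan] → [uhokvan]
Rule 2 Progressive Voicing Assimilation: [uhokvan] → [uhokfan]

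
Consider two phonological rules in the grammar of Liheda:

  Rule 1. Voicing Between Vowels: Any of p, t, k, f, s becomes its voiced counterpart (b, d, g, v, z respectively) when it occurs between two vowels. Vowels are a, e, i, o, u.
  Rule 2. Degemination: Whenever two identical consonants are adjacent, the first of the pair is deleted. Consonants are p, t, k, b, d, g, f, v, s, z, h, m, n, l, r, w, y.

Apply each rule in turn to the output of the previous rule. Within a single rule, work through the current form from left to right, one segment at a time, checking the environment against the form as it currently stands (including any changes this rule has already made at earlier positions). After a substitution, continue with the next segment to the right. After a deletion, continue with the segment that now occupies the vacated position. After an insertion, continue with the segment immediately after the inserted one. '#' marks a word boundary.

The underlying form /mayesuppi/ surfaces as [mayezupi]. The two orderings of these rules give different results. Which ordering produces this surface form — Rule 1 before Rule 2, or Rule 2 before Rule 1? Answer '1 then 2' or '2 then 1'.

1 then 2

Order 1 then 2:
  1 Voicing Between Vowels: [mayesuppi] → [mayezuppi]
  2 Degemination: [mayezuppi] → [mayezupi]
  result: [mayezupi]
Order 2 then 1:
  2 Degemination: [mayesuppi] → [mayesupi]
  1 Voicing Between Vowels: [mayesupi] → [mayezubi]
  result: [mayezubi]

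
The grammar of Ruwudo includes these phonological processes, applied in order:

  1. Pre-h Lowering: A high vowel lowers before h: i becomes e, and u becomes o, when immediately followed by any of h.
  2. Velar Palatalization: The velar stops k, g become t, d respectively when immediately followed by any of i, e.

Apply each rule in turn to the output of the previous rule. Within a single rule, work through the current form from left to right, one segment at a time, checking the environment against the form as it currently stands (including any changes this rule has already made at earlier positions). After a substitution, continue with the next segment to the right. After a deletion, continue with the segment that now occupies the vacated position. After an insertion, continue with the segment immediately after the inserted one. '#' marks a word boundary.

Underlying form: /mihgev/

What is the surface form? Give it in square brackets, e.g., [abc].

[mehdev]

1 Pre-h Lowering: [mihgev] → [mehgev]
2 Velar Palatalization: [mehgev] → [mehdev]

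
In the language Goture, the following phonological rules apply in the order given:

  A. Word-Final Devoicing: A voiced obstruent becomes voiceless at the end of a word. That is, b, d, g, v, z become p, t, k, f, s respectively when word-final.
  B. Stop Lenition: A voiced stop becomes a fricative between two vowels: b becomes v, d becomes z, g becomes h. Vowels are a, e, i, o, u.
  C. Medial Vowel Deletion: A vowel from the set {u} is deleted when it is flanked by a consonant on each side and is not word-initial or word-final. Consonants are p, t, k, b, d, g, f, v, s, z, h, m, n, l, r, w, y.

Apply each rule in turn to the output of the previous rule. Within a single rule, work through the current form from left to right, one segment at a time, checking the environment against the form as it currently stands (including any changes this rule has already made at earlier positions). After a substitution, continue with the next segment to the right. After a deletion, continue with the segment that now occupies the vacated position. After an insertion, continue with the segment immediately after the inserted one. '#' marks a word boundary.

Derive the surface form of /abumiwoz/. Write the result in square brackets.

[avmiwos]

A Word-Final Devoicing: [abumiwoz] → [abumiwos]
B Stop Lenition: [abumiwos] → [avumiwos]
C Medial Vowel Deletion: [avumiwos] → [avmiwos]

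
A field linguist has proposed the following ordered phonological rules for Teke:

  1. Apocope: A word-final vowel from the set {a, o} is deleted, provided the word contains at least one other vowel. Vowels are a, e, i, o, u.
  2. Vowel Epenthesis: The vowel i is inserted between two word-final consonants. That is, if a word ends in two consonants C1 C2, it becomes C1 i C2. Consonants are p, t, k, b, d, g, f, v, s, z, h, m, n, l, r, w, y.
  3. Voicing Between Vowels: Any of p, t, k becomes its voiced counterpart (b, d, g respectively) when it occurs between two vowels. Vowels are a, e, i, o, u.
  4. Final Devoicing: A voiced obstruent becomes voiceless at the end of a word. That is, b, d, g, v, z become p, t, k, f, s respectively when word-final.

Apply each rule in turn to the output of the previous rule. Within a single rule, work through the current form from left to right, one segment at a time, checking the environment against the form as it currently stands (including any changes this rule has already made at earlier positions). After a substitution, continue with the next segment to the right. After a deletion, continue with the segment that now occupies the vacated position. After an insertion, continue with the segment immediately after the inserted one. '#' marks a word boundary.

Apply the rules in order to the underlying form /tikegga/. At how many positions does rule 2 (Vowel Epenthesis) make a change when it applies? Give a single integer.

1 Apocope: [tikegga] → [tikegg]
2 Vowel Epenthesis: [tikegg] → [tikegig]
3 Voicing Between Vowels: [tikegig] → [tigegig]
4 Final Devoicing: [tigegig] → [tigegik]
Rule 2 changed 1 position(s).

1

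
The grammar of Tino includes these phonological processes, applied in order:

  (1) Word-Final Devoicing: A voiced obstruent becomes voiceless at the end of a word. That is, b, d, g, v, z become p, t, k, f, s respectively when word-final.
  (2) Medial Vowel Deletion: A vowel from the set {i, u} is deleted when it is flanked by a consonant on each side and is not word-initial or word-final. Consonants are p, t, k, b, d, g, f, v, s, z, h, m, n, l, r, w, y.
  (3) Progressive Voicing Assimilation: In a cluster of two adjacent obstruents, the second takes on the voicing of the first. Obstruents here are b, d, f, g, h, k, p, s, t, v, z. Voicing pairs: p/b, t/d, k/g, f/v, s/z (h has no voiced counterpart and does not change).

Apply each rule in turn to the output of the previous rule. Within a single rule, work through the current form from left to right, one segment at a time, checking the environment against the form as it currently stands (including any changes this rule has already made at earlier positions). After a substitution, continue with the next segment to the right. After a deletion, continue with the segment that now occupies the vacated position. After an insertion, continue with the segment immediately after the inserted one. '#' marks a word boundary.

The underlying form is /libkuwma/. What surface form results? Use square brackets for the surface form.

(1) Word-Final Devoicing: no change — [libkuwma]
(2) Medial Vowel Deletion: [libkuwma] → [lbkwma]
(3) Progressive Voicing Assimilation: [lbkwma] → [lbgwma]

[lbgwma]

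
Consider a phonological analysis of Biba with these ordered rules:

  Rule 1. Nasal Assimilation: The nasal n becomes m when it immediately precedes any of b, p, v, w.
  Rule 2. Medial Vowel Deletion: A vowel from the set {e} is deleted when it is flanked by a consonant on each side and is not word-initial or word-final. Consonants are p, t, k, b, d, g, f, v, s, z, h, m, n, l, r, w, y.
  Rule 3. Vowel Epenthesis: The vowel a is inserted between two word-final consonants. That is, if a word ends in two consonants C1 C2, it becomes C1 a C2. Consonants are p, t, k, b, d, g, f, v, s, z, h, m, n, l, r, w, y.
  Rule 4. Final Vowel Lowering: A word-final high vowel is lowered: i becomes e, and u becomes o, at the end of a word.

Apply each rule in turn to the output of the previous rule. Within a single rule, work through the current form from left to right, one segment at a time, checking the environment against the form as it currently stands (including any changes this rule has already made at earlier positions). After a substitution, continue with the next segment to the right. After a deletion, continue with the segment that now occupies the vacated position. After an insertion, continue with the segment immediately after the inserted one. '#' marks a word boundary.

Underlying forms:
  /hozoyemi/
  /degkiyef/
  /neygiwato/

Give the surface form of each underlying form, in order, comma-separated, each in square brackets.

[hozoyme], [dgkiyaf], [nygiwato]

/hozoyemi/:
  Rule 1 Nasal Assimilation: no change — [hozoyemi]
  Rule 2 Medial Vowel Deletion: [hozoyemi] → [hozoymi]
  Rule 3 Vowel Epenthesis: no change — [hozoymi]
  Rule 4 Final Vowel Lowering: [hozoymi] → [hozoyme]
/degkiyef/:
  Rule 1 Nasal Assimilation: no change — [degkiyef]
  Rule 2 Medial Vowel Deletion: [degkiyef] → [dgkiyf]
  Rule 3 Vowel Epenthesis: [dgkiyf] → [dgkiyaf]
  Rule 4 Final Vowel Lowering: no change — [dgkiyaf]
/neygiwato/:
  Rule 1 Nasal Assimilation: no change — [neygiwato]
  Rule 2 Medial Vowel Deletion: [neygiwato] → [nygiwato]
  Rule 3 Vowel Epenthesis: no change — [nygiwato]
  Rule 4 Final Vowel Lowering: no change — [nygiwato]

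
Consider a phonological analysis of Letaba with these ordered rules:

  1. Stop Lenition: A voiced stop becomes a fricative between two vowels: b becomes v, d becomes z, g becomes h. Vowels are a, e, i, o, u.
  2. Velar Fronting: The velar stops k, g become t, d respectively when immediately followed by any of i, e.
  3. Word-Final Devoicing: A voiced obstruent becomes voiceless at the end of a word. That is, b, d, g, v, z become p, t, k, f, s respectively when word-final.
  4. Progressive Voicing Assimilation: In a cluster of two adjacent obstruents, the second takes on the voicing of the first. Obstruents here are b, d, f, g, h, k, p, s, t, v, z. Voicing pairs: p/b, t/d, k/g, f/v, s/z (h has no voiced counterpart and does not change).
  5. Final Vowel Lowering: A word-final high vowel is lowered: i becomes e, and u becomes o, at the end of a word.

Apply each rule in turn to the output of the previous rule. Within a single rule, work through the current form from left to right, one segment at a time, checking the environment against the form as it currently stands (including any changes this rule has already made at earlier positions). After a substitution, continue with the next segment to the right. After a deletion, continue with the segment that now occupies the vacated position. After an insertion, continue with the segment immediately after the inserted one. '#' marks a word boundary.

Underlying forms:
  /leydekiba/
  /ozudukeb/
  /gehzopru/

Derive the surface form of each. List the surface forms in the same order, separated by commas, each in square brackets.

/leydekiba/:
  1 Stop Lenition: [leydekiba] → [leydekiva]
  2 Velar Fronting: [leydekiva] → [leydetiva]
  3 Word-Final Devoicing: no change — [leydetiva]
  4 Progressive Voicing Assimilation: no change — [leydetiva]
  5 Final Vowel Lowering: no change — [leydetiva]
/ozudukeb/:
  1 Stop Lenition: [ozudukeb] → [ozuzukeb]
  2 Velar Fronting: [ozuzukeb] → [ozuzuteb]
  3 Word-Final Devoicing: [ozuzuteb] → [ozuzutep]
  4 Progressive Voicing Assimilation: no change — [ozuzutep]
  5 Final Vowel Lowering: no change — [ozuzutep]
/gehzopru/:
  1 Stop Lenition: no change — [gehzopru]
  2 Velar Fronting: [gehzopru] → [dehzopru]
  3 Word-Final Devoicing: no change — [dehzopru]
  4 Progressive Voicing Assimilation: [dehzopru] → [dehsopru]
  5 Final Vowel Lowering: [dehsopru] → [dehsopro]

[leydetiva], [ozuzutep], [dehsopro]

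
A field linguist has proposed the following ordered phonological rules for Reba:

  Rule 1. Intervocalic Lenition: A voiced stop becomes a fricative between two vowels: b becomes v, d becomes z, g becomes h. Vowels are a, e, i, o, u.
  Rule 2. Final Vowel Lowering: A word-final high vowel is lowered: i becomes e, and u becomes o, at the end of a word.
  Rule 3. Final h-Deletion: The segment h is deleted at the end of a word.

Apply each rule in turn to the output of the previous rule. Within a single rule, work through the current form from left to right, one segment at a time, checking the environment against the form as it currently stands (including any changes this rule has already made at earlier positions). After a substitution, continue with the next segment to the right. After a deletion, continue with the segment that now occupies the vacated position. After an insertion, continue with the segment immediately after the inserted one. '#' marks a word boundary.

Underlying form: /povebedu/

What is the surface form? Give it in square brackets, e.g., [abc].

Rule 1 Intervocalic Lenition: [povebedu] → [povevezu]
Rule 2 Final Vowel Lowering: [povevezu] → [povevezo]
Rule 3 Final h-Deletion: no change — [povevezo]

[povevezo]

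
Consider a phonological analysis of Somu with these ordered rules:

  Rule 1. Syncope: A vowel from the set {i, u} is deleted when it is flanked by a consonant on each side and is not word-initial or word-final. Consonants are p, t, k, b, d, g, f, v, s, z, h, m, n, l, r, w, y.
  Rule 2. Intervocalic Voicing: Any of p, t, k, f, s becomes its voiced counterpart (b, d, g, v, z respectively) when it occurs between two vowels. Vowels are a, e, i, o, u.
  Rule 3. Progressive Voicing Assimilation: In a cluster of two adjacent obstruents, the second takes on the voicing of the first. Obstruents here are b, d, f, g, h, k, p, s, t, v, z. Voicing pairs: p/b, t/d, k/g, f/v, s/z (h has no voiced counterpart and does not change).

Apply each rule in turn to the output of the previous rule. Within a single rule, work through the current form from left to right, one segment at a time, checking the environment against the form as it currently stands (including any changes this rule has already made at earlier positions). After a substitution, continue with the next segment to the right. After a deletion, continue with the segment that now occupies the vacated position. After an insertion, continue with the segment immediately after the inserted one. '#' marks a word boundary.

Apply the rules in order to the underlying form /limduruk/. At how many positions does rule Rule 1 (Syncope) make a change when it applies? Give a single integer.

3

Rule 1 Syncope: [limduruk] → [lmdrk]
Rule 2 Intervocalic Voicing: no change — [lmdrk]
Rule 3 Progressive Voicing Assimilation: no change — [lmdrk]
Rule Rule 1 changed 3 position(s).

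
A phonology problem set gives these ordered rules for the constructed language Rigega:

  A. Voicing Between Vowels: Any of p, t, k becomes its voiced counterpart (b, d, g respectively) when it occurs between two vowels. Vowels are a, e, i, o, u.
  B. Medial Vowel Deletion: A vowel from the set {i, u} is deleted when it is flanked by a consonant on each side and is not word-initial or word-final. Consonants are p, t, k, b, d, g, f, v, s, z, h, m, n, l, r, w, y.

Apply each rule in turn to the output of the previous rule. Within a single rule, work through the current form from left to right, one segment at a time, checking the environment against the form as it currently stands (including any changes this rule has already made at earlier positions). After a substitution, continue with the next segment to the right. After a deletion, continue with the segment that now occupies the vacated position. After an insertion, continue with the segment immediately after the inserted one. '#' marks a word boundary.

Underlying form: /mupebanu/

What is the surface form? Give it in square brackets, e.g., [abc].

[mbebanu]

A Voicing Between Vowels: [mupebanu] → [mubebanu]
B Medial Vowel Deletion: [mubebanu] → [mbebanu]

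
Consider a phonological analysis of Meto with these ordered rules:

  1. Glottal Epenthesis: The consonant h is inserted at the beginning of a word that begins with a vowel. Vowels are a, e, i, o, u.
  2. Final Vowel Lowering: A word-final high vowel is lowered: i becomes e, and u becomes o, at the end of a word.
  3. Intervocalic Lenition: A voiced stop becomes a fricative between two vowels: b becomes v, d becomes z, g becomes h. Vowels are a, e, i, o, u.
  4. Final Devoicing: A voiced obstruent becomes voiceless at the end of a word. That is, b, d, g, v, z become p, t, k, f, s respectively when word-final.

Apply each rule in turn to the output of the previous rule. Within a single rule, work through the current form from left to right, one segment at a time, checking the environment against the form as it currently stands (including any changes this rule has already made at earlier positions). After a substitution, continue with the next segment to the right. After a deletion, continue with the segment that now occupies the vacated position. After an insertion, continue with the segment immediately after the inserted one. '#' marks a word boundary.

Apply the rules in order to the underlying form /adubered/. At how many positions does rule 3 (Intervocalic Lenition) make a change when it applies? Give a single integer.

1 Glottal Epenthesis: [adubered] → [hadubered]
2 Final Vowel Lowering: no change — [hadubered]
3 Intervocalic Lenition: [hadubered] → [hazuvered]
4 Final Devoicing: [hazuvered] → [hazuveret]
Rule 3 changed 2 position(s).

2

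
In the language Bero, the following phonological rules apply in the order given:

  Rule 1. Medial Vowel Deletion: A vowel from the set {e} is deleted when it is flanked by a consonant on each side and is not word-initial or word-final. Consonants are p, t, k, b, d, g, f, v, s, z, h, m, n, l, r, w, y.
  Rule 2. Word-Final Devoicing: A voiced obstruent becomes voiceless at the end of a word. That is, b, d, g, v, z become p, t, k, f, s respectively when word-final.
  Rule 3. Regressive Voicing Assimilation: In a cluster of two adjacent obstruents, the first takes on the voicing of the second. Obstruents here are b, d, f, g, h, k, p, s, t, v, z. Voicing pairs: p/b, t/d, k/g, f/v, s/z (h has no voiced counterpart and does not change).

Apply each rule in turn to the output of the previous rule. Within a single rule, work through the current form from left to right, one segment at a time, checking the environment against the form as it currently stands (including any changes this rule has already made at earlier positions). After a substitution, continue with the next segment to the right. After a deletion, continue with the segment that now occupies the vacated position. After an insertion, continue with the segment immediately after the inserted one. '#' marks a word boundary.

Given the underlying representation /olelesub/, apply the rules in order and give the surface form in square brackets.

[ollsup]

Rule 1 Medial Vowel Deletion: [olelesub] → [ollsub]
Rule 2 Word-Final Devoicing: [ollsub] → [ollsup]
Rule 3 Regressive Voicing Assimilation: no change — [ollsup]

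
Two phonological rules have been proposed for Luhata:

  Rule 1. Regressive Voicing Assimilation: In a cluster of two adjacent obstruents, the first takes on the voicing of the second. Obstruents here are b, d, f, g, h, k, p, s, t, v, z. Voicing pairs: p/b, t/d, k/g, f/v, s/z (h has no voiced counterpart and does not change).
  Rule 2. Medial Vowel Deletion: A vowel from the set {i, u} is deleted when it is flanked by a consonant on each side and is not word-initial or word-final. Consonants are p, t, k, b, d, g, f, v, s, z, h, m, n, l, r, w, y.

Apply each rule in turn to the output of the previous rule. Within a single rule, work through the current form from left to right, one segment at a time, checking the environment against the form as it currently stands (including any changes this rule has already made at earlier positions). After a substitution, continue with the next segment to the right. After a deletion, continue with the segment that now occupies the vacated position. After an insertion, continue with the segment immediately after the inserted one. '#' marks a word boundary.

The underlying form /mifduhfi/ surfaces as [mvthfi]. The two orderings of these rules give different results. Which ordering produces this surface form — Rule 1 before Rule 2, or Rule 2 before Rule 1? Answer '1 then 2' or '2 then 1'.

2 then 1

Order 1 then 2:
  1 Regressive Voicing Assimilation: [mifduhfi] → [mivduhfi]
  2 Medial Vowel Deletion: [mivduhfi] → [mvdhfi]
  result: [mvdhfi]
Order 2 then 1:
  2 Medial Vowel Deletion: [mifduhfi] → [mfdhfi]
  1 Regressive Voicing Assimilation: [mfdhfi] → [mvthfi]
  result: [mvthfi]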